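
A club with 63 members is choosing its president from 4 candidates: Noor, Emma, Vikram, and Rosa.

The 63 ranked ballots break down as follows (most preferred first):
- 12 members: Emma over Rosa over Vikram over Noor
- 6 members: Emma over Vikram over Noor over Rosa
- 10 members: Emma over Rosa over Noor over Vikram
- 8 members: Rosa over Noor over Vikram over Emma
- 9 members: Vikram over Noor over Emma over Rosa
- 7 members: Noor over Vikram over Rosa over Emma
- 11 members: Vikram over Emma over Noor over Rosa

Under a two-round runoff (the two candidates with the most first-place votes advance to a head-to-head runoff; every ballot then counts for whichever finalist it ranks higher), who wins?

Vikram

Round 1 first-place votes: Noor 7, Emma 28, Vikram 20, Rosa 8. Emma and Vikram advance.
Runoff: Emma is ranked above Vikram on 28 ballots, Vikram above Emma on 35.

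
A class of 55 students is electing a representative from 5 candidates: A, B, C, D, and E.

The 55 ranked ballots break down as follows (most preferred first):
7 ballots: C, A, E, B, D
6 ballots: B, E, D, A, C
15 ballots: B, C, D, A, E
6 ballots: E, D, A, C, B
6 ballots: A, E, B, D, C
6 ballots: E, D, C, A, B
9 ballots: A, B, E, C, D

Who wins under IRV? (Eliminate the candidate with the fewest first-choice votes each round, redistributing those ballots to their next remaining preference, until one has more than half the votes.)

A

Round 1: A 15, B 21, C 7, D 0, E 12. D eliminated.
Round 2: A 15, B 21, C 7, E 12. C eliminated.
Round 3: A 22, B 21, E 12. E eliminated.
Round 4: A 34, B 21. A has a majority (≥28).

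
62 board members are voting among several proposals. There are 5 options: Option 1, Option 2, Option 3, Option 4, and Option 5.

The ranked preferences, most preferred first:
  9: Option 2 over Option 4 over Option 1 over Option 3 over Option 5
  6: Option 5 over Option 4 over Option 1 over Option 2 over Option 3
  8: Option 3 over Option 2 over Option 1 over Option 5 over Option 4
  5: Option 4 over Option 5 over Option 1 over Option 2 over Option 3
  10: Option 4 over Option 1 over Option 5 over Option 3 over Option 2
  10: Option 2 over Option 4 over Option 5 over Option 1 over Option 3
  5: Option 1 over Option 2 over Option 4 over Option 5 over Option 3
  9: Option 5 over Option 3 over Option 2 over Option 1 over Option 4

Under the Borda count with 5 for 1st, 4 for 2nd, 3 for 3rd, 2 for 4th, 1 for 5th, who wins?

Option 4

Option 1: 9×3 + 6×3 + 8×3 + 5×3 + 10×4 + 10×2 + 5×5 + 9×2 = 187
Option 2: 9×5 + 6×2 + 8×4 + 5×2 + 10×1 + 10×5 + 5×4 + 9×3 = 206
Option 3: 9×2 + 6×1 + 8×5 + 5×1 + 10×2 + 10×1 + 5×1 + 9×4 = 140
Option 4: 9×4 + 6×4 + 8×1 + 5×5 + 10×5 + 10×4 + 5×3 + 9×1 = 207
Option 5: 9×1 + 6×5 + 8×2 + 5×4 + 10×3 + 10×3 + 5×2 + 9×5 = 190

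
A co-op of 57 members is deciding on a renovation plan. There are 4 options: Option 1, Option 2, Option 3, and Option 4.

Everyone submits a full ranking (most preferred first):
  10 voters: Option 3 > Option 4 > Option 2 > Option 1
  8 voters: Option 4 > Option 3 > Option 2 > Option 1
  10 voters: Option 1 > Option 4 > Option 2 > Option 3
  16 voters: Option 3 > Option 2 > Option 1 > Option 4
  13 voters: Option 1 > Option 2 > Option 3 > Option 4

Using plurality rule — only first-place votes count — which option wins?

First-place votes: Option 1 23, Option 2 0, Option 3 26, Option 4 8.

Option 3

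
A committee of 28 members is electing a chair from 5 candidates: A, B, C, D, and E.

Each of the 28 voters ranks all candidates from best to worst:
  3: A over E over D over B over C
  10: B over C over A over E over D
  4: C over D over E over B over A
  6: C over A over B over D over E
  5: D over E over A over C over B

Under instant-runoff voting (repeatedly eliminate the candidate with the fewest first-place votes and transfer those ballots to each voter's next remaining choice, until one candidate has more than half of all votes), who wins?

Round 1: A 3, B 10, C 10, D 5, E 0. E eliminated.
Round 2: A 3, B 10, C 10, D 5. A eliminated.
Round 3: B 10, C 10, D 8. D eliminated.
Round 4: B 13, C 15. C has a majority (≥15).

C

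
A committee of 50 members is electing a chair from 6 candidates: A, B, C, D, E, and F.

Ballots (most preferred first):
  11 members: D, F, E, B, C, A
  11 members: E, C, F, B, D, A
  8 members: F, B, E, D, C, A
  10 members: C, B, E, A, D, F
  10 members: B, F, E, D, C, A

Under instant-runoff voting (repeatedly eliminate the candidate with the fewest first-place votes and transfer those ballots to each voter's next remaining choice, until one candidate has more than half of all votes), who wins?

B

Round 1: A 0, B 10, C 10, D 11, E 11, F 8. A eliminated.
Round 2: B 10, C 10, D 11, E 11, F 8. F eliminated.
Round 3: B 18, C 10, D 11, E 11. C eliminated.
Round 4: B 28, D 11, E 11. B has a majority (≥26).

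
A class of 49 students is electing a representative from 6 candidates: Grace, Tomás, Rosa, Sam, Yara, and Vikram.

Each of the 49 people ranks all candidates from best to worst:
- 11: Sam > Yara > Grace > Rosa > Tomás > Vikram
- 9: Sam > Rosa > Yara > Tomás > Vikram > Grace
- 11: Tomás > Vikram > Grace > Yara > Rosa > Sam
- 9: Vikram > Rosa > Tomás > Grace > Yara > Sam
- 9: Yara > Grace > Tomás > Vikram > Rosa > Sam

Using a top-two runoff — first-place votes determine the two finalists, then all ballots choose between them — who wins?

Tomás

Round 1 first-place votes: Grace 0, Tomás 11, Rosa 0, Sam 20, Yara 9, Vikram 9. Sam and Tomás advance.
Runoff: Sam is ranked above Tomás on 20 ballots, Tomás above Sam on 29.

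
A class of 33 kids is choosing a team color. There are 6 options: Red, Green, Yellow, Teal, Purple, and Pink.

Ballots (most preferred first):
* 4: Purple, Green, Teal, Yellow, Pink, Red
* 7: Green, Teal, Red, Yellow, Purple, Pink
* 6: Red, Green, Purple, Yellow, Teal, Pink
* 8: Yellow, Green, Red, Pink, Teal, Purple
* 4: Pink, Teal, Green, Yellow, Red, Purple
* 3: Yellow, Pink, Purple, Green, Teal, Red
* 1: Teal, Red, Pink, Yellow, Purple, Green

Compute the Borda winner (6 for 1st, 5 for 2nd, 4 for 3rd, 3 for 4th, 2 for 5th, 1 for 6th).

Red: 4×1 + 7×4 + 6×6 + 8×4 + 4×2 + 3×1 + 1×5 = 116
Green: 4×5 + 7×6 + 6×5 + 8×5 + 4×4 + 3×3 + 1×1 = 158
Yellow: 4×3 + 7×3 + 6×3 + 8×6 + 4×3 + 3×6 + 1×3 = 132
Teal: 4×4 + 7×5 + 6×2 + 8×2 + 4×5 + 3×2 + 1×6 = 111
Purple: 4×6 + 7×2 + 6×4 + 8×1 + 4×1 + 3×4 + 1×2 = 88
Pink: 4×2 + 7×1 + 6×1 + 8×3 + 4×6 + 3×5 + 1×4 = 88

Green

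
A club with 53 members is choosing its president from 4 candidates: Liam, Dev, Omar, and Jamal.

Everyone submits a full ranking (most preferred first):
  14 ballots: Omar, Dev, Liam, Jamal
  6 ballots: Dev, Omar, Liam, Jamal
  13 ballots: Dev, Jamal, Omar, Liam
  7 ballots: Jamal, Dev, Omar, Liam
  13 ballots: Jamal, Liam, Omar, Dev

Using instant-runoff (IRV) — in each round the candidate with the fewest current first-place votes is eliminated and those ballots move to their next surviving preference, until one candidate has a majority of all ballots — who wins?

Dev

Round 1: Liam 0, Dev 19, Omar 14, Jamal 20. Liam eliminated.
Round 2: Dev 19, Omar 14, Jamal 20. Omar eliminated.
Round 3: Dev 33, Jamal 20. Dev has a majority (≥27).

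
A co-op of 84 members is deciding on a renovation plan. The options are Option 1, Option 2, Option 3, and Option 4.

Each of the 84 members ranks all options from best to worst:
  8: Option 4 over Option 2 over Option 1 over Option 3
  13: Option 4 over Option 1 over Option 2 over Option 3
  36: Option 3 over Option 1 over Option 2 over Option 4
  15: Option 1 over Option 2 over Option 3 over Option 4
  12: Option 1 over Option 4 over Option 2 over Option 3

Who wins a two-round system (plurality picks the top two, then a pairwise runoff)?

Option 1

Round 1 first-place votes: Option 1 27, Option 2 0, Option 3 36, Option 4 21. Option 3 and Option 1 advance.
Runoff: Option 3 is ranked above Option 1 on 36 ballots, Option 1 above Option 3 on 48.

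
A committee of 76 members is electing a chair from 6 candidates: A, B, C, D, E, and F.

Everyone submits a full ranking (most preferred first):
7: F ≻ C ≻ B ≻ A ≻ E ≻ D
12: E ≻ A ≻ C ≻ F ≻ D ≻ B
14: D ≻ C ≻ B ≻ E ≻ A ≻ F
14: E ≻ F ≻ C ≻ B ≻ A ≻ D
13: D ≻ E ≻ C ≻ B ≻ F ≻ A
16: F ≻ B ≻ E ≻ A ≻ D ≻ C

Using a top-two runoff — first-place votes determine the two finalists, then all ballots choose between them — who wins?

Round 1 first-place votes: A 0, B 0, C 0, D 27, E 26, F 23. D and E advance.
Runoff: D is ranked above E on 27 ballots, E above D on 49.

E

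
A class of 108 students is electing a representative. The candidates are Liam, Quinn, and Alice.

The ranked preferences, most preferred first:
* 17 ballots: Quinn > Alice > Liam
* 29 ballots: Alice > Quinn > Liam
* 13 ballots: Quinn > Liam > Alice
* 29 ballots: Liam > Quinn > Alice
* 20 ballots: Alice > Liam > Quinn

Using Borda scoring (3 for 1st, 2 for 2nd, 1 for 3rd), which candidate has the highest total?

Liam: 17×1 + 29×1 + 13×2 + 29×3 + 20×2 = 199
Quinn: 17×3 + 29×2 + 13×3 + 29×2 + 20×1 = 226
Alice: 17×2 + 29×3 + 13×1 + 29×1 + 20×3 = 223

Quinn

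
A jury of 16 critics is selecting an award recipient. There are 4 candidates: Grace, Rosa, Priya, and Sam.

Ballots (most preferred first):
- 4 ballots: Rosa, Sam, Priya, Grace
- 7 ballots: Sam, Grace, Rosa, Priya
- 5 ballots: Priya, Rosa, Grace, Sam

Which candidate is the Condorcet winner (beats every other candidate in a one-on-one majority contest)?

Rosa

Rosa vs Grace: 9–7
Rosa vs Priya: 11–5
Rosa vs Sam: 9–7
Rosa beats every other candidate.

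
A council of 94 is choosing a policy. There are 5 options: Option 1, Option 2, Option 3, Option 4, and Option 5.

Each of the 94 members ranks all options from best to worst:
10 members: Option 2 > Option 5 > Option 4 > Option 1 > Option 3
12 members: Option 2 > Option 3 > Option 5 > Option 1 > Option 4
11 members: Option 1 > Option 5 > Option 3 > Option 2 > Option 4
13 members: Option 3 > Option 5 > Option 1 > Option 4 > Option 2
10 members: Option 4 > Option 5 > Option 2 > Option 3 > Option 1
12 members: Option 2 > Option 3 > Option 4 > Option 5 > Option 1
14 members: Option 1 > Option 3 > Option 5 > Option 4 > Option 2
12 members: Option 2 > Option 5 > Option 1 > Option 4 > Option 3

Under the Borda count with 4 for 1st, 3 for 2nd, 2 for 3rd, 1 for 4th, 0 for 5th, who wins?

Option 5

Option 1: 10×1 + 12×1 + 11×4 + 13×2 + 10×0 + 12×0 + 14×4 + 12×2 = 172
Option 2: 10×4 + 12×4 + 11×1 + 13×0 + 10×2 + 12×4 + 14×0 + 12×4 = 215
Option 3: 10×0 + 12×3 + 11×2 + 13×4 + 10×1 + 12×3 + 14×3 + 12×0 = 198
Option 4: 10×2 + 12×0 + 11×0 + 13×1 + 10×4 + 12×2 + 14×1 + 12×1 = 123
Option 5: 10×3 + 12×2 + 11×3 + 13×3 + 10×3 + 12×1 + 14×2 + 12×3 = 232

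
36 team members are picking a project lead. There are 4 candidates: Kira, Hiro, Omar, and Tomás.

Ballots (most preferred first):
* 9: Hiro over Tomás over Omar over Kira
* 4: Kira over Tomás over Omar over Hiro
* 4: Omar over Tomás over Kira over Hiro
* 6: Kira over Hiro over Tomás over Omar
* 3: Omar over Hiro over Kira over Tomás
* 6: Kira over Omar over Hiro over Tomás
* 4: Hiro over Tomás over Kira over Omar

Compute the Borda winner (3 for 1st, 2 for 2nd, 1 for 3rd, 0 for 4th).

Kira: 9×0 + 4×3 + 4×1 + 6×3 + 3×1 + 6×3 + 4×1 = 59
Hiro: 9×3 + 4×0 + 4×0 + 6×2 + 3×2 + 6×1 + 4×3 = 63
Omar: 9×1 + 4×1 + 4×3 + 6×0 + 3×3 + 6×2 + 4×0 = 46
Tomás: 9×2 + 4×2 + 4×2 + 6×1 + 3×0 + 6×0 + 4×2 = 48

Hiro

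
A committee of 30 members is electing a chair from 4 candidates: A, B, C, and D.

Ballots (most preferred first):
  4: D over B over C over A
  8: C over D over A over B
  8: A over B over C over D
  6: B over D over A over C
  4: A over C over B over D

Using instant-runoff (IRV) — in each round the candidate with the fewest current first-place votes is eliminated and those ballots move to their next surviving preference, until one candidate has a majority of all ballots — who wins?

A

Round 1: A 12, B 6, C 8, D 4. D eliminated.
Round 2: A 12, B 10, C 8. C eliminated.
Round 3: A 20, B 10. A has a majority (≥16).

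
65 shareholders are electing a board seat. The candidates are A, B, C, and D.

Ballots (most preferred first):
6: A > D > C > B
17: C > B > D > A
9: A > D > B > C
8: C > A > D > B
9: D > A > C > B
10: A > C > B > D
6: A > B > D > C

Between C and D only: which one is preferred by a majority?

C is ranked above D on 35 ballots; D above C on 30.

C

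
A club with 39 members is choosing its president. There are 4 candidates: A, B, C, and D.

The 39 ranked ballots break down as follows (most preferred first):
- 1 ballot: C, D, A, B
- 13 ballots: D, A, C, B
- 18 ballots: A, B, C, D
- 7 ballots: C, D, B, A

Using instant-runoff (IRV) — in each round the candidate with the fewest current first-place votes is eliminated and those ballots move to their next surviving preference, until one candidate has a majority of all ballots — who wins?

D

Round 1: A 18, B 0, C 8, D 13. B eliminated.
Round 2: A 18, C 8, D 13. C eliminated.
Round 3: A 18, D 21. D has a majority (≥20).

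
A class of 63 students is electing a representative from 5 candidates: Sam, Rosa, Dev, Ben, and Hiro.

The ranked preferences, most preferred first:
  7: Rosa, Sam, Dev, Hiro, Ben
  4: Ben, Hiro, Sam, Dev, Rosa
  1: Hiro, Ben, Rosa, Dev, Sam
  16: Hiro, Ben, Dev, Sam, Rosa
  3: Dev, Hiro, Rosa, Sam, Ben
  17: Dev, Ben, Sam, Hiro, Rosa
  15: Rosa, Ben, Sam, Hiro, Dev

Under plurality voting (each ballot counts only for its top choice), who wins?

First-place votes: Sam 0, Rosa 22, Dev 20, Ben 4, Hiro 17.

Rosa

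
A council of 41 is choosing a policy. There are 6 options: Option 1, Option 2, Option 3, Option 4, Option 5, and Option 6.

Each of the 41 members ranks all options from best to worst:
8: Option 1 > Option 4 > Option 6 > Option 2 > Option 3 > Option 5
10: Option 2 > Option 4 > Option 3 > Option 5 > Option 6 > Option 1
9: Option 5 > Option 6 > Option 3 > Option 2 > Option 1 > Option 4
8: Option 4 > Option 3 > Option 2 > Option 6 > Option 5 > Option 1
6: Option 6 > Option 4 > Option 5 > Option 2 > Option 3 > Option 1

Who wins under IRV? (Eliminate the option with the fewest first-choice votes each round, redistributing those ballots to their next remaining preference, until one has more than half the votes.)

Option 4

Round 1: Option 1 8, Option 2 10, Option 3 0, Option 4 8, Option 5 9, Option 6 6. Option 3 eliminated.
Round 2: Option 1 8, Option 2 10, Option 4 8, Option 5 9, Option 6 6. Option 6 eliminated.
Round 3: Option 1 8, Option 2 10, Option 4 14, Option 5 9. Option 1 eliminated.
Round 4: Option 2 10, Option 4 22, Option 5 9. Option 4 has a majority (≥21).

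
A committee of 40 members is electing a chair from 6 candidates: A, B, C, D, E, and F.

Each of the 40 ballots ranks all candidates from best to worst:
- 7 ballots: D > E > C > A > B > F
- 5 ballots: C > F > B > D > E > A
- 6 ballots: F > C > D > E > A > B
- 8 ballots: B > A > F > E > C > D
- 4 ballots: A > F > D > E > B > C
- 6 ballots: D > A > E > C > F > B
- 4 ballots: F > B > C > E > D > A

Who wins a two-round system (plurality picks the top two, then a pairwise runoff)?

F

Round 1 first-place votes: A 4, B 8, C 5, D 13, E 0, F 10. D and F advance.
Runoff: D is ranked above F on 13 ballots, F above D on 27.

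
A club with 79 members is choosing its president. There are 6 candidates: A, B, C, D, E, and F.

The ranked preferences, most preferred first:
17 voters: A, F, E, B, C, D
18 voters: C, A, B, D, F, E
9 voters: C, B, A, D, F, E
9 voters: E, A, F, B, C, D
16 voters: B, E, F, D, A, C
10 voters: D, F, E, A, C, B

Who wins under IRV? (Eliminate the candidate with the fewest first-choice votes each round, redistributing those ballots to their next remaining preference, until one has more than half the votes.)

Round 1: A 17, B 16, C 27, D 10, E 9, F 0. F eliminated.
Round 2: A 17, B 16, C 27, D 10, E 9. E eliminated.
Round 3: A 26, B 16, C 27, D 10. D eliminated.
Round 4: A 36, B 16, C 27. B eliminated.
Round 5: A 52, C 27. A has a majority (≥40).

A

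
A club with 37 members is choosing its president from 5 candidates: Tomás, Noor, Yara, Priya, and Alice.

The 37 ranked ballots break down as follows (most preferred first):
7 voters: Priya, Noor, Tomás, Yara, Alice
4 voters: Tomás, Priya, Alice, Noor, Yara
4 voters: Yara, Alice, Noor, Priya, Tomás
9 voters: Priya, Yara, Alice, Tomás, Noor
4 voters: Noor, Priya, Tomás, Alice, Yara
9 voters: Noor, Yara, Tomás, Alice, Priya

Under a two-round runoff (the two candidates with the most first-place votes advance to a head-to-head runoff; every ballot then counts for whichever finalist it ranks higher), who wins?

Priya

Round 1 first-place votes: Tomás 4, Noor 13, Yara 4, Priya 16, Alice 0. Priya and Noor advance.
Runoff: Priya is ranked above Noor on 20 ballots, Noor above Priya on 17.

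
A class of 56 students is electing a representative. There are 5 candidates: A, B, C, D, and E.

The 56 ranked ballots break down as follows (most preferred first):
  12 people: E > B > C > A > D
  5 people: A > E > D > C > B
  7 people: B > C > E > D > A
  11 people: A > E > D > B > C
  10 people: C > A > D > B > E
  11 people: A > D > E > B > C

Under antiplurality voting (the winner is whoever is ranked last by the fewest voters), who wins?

Last-place votes: A 7, B 5, C 22, D 12, E 10.

B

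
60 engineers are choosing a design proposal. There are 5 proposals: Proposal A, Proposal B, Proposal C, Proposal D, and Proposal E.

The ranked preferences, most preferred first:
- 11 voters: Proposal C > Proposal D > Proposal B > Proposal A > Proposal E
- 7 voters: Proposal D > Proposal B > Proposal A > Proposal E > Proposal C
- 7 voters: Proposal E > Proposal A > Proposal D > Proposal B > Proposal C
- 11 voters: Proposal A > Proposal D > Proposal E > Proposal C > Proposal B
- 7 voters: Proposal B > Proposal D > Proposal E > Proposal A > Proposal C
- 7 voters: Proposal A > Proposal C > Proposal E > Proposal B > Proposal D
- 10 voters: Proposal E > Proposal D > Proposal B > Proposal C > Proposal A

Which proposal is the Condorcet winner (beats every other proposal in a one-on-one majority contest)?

Proposal D

Proposal D vs Proposal A: 35–25
Proposal D vs Proposal B: 46–14
Proposal D vs Proposal C: 42–18
Proposal D vs Proposal E: 36–24
Proposal D beats every other proposal.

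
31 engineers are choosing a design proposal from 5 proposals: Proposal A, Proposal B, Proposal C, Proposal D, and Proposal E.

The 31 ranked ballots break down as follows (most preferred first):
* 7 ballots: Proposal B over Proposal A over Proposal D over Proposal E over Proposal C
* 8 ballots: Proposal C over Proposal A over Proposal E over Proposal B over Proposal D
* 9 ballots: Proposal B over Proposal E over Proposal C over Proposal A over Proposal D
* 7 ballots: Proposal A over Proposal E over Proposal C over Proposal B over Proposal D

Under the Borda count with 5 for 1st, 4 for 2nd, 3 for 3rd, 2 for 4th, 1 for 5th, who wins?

Proposal A: 7×4 + 8×4 + 9×2 + 7×5 = 113
Proposal B: 7×5 + 8×2 + 9×5 + 7×2 = 110
Proposal C: 7×1 + 8×5 + 9×3 + 7×3 = 95
Proposal D: 7×3 + 8×1 + 9×1 + 7×1 = 45
Proposal E: 7×2 + 8×3 + 9×4 + 7×4 = 102

Proposal A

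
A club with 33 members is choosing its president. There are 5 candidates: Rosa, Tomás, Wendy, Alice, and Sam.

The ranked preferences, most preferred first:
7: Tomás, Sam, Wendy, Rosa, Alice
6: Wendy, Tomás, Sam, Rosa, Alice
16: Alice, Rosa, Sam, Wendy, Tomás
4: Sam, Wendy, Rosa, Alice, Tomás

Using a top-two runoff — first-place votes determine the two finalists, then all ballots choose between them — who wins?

Round 1 first-place votes: Rosa 0, Tomás 7, Wendy 6, Alice 16, Sam 4. Alice and Tomás advance.
Runoff: Alice is ranked above Tomás on 20 ballots, Tomás above Alice on 13.

Alice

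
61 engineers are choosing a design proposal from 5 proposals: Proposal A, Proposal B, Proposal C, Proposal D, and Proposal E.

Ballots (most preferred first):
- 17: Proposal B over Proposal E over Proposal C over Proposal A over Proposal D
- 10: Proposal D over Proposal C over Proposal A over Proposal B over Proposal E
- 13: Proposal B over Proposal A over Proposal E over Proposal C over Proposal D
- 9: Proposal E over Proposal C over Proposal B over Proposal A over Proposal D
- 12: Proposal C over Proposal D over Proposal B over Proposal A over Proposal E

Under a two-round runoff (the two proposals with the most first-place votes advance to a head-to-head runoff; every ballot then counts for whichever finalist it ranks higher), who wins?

Round 1 first-place votes: Proposal A 0, Proposal B 30, Proposal C 12, Proposal D 10, Proposal E 9. Proposal B and Proposal C advance.
Runoff: Proposal B is ranked above Proposal C on 30 ballots, Proposal C above Proposal B on 31.

Proposal C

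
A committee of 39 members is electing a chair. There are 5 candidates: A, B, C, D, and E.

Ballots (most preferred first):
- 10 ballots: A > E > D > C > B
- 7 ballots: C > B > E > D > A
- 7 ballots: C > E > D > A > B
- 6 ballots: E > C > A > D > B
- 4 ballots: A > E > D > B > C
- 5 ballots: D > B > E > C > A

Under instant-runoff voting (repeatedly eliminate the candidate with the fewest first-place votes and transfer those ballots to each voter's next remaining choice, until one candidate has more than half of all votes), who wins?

Round 1: A 14, B 0, C 14, D 5, E 6. B eliminated.
Round 2: A 14, C 14, D 5, E 6. D eliminated.
Round 3: A 14, C 14, E 11. E eliminated.
Round 4: A 14, C 25. C has a majority (≥20).

C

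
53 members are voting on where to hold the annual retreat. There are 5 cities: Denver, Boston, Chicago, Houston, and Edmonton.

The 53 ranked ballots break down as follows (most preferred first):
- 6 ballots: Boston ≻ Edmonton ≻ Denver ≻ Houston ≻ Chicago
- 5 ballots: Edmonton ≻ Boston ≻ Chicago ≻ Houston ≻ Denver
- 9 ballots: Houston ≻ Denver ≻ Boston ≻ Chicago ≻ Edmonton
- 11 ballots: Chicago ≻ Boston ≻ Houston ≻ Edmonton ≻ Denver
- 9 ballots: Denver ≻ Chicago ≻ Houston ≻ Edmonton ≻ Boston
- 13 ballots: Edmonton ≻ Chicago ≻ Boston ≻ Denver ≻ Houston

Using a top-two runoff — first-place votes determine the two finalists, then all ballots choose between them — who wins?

Round 1 first-place votes: Denver 9, Boston 6, Chicago 11, Houston 9, Edmonton 18. Edmonton and Chicago advance.
Runoff: Edmonton is ranked above Chicago on 24 ballots, Chicago above Edmonton on 29.

Chicago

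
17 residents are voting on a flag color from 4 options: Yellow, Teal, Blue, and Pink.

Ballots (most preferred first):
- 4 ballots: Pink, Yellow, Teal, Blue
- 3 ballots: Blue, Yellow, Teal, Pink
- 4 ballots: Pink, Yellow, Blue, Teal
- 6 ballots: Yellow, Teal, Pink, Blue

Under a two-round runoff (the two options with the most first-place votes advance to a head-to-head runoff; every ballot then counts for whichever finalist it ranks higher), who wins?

Yellow

Round 1 first-place votes: Yellow 6, Teal 0, Blue 3, Pink 8. Pink and Yellow advance.
Runoff: Pink is ranked above Yellow on 8 ballots, Yellow above Pink on 9.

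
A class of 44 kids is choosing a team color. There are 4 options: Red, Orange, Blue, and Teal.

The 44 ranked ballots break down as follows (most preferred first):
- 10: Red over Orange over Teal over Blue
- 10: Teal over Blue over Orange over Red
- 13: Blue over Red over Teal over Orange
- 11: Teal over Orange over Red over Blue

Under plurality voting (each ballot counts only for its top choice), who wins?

First-place votes: Red 10, Orange 0, Blue 13, Teal 21.

Teal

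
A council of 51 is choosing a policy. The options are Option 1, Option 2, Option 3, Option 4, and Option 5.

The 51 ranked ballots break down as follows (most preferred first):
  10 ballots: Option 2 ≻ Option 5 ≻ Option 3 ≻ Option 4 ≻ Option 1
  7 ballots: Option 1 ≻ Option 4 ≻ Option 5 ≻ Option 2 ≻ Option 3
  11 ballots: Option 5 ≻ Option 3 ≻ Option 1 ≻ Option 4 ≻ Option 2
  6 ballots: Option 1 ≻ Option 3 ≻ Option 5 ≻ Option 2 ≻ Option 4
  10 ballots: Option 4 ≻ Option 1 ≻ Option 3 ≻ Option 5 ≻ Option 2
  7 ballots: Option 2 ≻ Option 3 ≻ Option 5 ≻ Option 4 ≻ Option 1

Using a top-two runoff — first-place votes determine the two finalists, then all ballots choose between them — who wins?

Round 1 first-place votes: Option 1 13, Option 2 17, Option 3 0, Option 4 10, Option 5 11. Option 2 and Option 1 advance.
Runoff: Option 2 is ranked above Option 1 on 17 ballots, Option 1 above Option 2 on 34.

Option 1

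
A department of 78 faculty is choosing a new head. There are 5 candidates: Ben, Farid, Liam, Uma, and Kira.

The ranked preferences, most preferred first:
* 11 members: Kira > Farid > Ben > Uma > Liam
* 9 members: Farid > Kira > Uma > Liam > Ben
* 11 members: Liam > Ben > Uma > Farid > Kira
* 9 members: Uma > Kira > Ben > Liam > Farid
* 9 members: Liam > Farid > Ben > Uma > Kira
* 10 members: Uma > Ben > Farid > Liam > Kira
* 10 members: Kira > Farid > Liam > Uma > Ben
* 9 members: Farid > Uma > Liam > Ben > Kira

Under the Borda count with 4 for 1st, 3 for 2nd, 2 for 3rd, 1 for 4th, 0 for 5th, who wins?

Farid

Ben: 11×2 + 9×0 + 11×3 + 9×2 + 9×2 + 10×3 + 10×0 + 9×1 = 130
Farid: 11×3 + 9×4 + 11×1 + 9×0 + 9×3 + 10×2 + 10×3 + 9×4 = 193
Liam: 11×0 + 9×1 + 11×4 + 9×1 + 9×4 + 10×1 + 10×2 + 9×2 = 146
Uma: 11×1 + 9×2 + 11×2 + 9×4 + 9×1 + 10×4 + 10×1 + 9×3 = 173
Kira: 11×4 + 9×3 + 11×0 + 9×3 + 9×0 + 10×0 + 10×4 + 9×0 = 138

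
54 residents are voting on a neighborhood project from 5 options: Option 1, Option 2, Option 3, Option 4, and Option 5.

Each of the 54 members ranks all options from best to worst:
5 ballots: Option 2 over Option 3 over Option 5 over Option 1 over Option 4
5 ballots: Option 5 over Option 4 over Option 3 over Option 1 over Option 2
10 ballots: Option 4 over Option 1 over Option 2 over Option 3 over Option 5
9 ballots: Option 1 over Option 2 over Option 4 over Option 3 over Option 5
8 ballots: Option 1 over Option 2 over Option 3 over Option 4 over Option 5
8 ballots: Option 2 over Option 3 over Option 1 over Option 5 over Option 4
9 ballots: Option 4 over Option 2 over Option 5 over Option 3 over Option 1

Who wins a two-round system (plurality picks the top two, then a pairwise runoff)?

Round 1 first-place votes: Option 1 17, Option 2 13, Option 3 0, Option 4 19, Option 5 5. Option 4 and Option 1 advance.
Runoff: Option 4 is ranked above Option 1 on 24 ballots, Option 1 above Option 4 on 30.

Option 1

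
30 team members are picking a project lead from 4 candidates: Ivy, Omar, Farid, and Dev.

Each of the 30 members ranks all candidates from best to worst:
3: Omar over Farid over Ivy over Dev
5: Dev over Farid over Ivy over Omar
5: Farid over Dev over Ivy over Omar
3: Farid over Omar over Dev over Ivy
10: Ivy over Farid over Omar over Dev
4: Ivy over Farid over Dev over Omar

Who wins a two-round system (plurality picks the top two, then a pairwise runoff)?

Round 1 first-place votes: Ivy 14, Omar 3, Farid 8, Dev 5. Ivy and Farid advance.
Runoff: Ivy is ranked above Farid on 14 ballots, Farid above Ivy on 16.

Farid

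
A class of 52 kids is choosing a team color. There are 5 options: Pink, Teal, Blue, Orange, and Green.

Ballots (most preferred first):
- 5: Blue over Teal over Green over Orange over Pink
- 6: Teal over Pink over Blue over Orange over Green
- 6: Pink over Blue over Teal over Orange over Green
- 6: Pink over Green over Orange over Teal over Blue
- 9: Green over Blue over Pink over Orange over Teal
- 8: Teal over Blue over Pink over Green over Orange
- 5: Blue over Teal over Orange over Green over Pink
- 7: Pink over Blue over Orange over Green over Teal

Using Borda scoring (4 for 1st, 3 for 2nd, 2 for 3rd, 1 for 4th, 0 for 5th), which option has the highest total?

Blue

Pink: 5×0 + 6×3 + 6×4 + 6×4 + 9×2 + 8×2 + 5×0 + 7×4 = 128
Teal: 5×3 + 6×4 + 6×2 + 6×1 + 9×0 + 8×4 + 5×3 + 7×0 = 104
Blue: 5×4 + 6×2 + 6×3 + 6×0 + 9×3 + 8×3 + 5×4 + 7×3 = 142
Orange: 5×1 + 6×1 + 6×1 + 6×2 + 9×1 + 8×0 + 5×2 + 7×2 = 62
Green: 5×2 + 6×0 + 6×0 + 6×3 + 9×4 + 8×1 + 5×1 + 7×1 = 84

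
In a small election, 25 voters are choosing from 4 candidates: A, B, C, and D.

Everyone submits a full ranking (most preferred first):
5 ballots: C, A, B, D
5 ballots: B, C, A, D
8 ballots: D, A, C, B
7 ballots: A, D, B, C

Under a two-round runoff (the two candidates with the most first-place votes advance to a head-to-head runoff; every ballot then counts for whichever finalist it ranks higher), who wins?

A

Round 1 first-place votes: A 7, B 5, C 5, D 8. D and A advance.
Runoff: D is ranked above A on 8 ballots, A above D on 17.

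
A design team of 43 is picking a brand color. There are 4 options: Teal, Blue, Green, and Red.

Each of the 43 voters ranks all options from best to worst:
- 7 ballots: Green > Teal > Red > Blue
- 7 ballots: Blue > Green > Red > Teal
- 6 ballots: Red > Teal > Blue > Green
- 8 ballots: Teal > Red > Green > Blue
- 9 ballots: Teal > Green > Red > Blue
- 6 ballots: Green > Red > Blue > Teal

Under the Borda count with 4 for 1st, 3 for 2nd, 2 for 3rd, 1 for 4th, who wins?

Teal: 7×3 + 7×1 + 6×3 + 8×4 + 9×4 + 6×1 = 120
Blue: 7×1 + 7×4 + 6×2 + 8×1 + 9×1 + 6×2 = 76
Green: 7×4 + 7×3 + 6×1 + 8×2 + 9×3 + 6×4 = 122
Red: 7×2 + 7×2 + 6×4 + 8×3 + 9×2 + 6×3 = 112

Green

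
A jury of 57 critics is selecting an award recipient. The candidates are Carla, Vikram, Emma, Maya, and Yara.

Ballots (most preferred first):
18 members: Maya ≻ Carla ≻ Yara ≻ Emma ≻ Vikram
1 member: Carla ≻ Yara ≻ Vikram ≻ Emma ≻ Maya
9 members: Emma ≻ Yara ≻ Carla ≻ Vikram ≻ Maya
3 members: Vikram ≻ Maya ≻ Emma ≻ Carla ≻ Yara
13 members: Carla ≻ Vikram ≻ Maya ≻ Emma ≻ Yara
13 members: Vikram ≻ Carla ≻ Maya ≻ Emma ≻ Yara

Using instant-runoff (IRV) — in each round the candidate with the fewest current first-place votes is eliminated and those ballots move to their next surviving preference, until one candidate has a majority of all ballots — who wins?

Carla

Round 1: Carla 14, Vikram 16, Emma 9, Maya 18, Yara 0. Yara eliminated.
Round 2: Carla 14, Vikram 16, Emma 9, Maya 18. Emma eliminated.
Round 3: Carla 23, Vikram 16, Maya 18. Vikram eliminated.
Round 4: Carla 36, Maya 21. Carla has a majority (≥29).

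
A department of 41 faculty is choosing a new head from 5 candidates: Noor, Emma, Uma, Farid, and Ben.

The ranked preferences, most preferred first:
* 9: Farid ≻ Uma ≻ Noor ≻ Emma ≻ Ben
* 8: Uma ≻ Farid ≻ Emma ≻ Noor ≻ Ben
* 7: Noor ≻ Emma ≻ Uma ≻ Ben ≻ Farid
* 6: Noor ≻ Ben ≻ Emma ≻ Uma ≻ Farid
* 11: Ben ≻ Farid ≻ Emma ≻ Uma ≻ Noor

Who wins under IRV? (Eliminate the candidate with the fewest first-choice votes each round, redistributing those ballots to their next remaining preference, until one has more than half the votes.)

Farid

Round 1: Noor 13, Emma 0, Uma 8, Farid 9, Ben 11. Emma eliminated.
Round 2: Noor 13, Uma 8, Farid 9, Ben 11. Uma eliminated.
Round 3: Noor 13, Farid 17, Ben 11. Ben eliminated.
Round 4: Noor 13, Farid 28. Farid has a majority (≥21).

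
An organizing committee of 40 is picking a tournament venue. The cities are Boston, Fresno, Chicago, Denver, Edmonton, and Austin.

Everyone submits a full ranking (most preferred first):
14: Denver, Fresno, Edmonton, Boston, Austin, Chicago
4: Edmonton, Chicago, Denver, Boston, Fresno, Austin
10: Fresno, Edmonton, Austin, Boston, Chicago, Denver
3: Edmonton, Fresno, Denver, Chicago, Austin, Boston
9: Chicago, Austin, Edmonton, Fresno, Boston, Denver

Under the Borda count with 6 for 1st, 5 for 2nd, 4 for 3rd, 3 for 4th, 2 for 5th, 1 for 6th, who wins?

Edmonton

Boston: 14×3 + 4×3 + 10×3 + 3×1 + 9×2 = 105
Fresno: 14×5 + 4×2 + 10×6 + 3×5 + 9×3 = 180
Chicago: 14×1 + 4×5 + 10×2 + 3×3 + 9×6 = 117
Denver: 14×6 + 4×4 + 10×1 + 3×4 + 9×1 = 131
Edmonton: 14×4 + 4×6 + 10×5 + 3×6 + 9×4 = 184
Austin: 14×2 + 4×1 + 10×4 + 3×2 + 9×5 = 123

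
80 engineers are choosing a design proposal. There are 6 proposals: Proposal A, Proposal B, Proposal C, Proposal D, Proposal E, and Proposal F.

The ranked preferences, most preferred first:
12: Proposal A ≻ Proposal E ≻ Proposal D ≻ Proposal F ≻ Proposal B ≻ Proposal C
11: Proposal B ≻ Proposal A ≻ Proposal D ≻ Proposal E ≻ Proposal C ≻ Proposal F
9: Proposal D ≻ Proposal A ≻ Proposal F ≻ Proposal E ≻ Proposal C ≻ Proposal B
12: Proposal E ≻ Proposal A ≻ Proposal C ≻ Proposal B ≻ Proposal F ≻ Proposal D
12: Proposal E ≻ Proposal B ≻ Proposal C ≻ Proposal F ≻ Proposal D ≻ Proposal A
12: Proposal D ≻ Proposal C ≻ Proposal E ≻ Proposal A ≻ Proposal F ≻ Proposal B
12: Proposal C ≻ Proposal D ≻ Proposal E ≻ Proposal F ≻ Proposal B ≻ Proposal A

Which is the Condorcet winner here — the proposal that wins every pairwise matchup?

Proposal D

Proposal D vs Proposal A: 45–35
Proposal D vs Proposal B: 45–35
Proposal D vs Proposal C: 44–36
Proposal D vs Proposal E: 44–36
Proposal D vs Proposal F: 56–24
Proposal D beats every other proposal.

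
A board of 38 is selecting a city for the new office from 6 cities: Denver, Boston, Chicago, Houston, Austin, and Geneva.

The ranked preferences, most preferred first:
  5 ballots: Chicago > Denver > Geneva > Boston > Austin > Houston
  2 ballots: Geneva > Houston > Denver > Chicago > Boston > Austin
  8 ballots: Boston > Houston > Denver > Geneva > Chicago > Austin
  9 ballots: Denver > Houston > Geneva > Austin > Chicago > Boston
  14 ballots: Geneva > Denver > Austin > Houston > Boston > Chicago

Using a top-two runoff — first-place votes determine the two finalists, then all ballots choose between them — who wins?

Denver

Round 1 first-place votes: Denver 9, Boston 8, Chicago 5, Houston 0, Austin 0, Geneva 16. Geneva and Denver advance.
Runoff: Geneva is ranked above Denver on 16 ballots, Denver above Geneva on 22.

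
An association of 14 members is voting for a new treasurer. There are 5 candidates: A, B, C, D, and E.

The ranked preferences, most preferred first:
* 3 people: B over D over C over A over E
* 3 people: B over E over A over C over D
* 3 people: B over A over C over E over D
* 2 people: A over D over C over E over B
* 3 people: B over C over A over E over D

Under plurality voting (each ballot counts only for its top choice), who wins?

First-place votes: A 2, B 12, C 0, D 0, E 0.

B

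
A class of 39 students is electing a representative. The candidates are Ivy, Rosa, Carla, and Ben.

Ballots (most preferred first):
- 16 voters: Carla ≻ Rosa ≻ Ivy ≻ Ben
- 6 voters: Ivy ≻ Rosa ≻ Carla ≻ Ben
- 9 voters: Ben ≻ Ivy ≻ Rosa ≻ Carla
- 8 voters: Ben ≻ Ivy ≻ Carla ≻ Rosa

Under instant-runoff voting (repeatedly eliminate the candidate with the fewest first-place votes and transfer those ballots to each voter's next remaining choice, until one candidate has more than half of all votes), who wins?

Round 1: Ivy 6, Rosa 0, Carla 16, Ben 17. Rosa eliminated.
Round 2: Ivy 6, Carla 16, Ben 17. Ivy eliminated.
Round 3: Carla 22, Ben 17. Carla has a majority (≥20).

Carla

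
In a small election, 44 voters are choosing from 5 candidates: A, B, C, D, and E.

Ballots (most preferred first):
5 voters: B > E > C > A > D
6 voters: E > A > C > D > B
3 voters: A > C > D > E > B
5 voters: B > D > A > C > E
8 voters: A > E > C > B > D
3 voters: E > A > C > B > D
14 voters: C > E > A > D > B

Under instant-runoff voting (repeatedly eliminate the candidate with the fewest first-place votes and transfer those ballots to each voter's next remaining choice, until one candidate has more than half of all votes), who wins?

Round 1: A 11, B 10, C 14, D 0, E 9. D eliminated.
Round 2: A 11, B 10, C 14, E 9. E eliminated.
Round 3: A 20, B 10, C 14. B eliminated.
Round 4: A 25, C 19. A has a majority (≥23).

A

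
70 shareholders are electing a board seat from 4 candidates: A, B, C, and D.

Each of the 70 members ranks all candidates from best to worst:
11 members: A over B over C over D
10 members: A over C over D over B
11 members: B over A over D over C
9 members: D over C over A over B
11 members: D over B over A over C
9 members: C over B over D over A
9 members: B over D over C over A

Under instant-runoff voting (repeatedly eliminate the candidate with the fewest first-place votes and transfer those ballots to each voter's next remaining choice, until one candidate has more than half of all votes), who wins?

B

Round 1: A 21, B 20, C 9, D 20. C eliminated.
Round 2: A 21, B 29, D 20. D eliminated.
Round 3: A 30, B 40. B has a majority (≥36).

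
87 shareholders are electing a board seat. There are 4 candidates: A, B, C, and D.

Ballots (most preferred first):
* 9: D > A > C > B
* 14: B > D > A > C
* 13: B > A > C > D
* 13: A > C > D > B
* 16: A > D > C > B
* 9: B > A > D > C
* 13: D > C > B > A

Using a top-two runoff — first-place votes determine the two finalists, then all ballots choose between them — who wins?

B

Round 1 first-place votes: A 29, B 36, C 0, D 22. B and A advance.
Runoff: B is ranked above A on 49 ballots, A above B on 38.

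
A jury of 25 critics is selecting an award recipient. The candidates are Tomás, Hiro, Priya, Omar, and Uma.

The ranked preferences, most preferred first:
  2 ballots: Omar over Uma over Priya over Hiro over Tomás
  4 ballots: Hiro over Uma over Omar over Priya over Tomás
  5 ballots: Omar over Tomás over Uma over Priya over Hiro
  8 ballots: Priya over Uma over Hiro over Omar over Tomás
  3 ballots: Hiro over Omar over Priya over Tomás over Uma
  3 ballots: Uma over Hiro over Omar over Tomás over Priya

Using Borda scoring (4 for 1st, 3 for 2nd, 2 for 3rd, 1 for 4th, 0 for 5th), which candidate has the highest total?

Tomás: 2×0 + 4×0 + 5×3 + 8×0 + 3×1 + 3×1 = 21
Hiro: 2×1 + 4×4 + 5×0 + 8×2 + 3×4 + 3×3 = 55
Priya: 2×2 + 4×1 + 5×1 + 8×4 + 3×2 + 3×0 = 51
Omar: 2×4 + 4×2 + 5×4 + 8×1 + 3×3 + 3×2 = 59
Uma: 2×3 + 4×3 + 5×2 + 8×3 + 3×0 + 3×4 = 64

Uma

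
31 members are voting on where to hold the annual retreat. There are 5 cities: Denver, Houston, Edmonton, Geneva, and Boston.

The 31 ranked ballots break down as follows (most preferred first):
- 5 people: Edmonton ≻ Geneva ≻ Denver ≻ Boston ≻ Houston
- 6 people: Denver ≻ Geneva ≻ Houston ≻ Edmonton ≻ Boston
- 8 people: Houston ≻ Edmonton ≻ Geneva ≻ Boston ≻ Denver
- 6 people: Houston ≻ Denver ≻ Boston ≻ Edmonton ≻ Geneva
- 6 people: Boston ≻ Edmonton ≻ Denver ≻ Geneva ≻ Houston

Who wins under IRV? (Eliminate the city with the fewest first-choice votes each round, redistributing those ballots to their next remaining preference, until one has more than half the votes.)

Round 1: Denver 6, Houston 14, Edmonton 5, Geneva 0, Boston 6. Geneva eliminated.
Round 2: Denver 6, Houston 14, Edmonton 5, Boston 6. Edmonton eliminated.
Round 3: Denver 11, Houston 14, Boston 6. Boston eliminated.
Round 4: Denver 17, Houston 14. Denver has a majority (≥16).

Denver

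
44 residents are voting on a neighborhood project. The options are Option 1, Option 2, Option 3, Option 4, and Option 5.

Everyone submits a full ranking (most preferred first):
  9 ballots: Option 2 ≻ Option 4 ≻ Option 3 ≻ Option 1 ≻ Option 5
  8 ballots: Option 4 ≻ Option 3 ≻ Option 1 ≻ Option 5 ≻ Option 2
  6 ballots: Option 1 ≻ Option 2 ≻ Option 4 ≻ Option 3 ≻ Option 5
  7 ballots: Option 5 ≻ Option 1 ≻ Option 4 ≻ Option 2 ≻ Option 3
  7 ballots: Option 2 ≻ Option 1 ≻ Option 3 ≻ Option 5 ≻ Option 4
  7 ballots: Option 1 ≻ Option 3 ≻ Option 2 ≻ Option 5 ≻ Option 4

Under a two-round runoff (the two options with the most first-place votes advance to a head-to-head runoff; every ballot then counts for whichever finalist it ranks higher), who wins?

Option 1

Round 1 first-place votes: Option 1 13, Option 2 16, Option 3 0, Option 4 8, Option 5 7. Option 2 and Option 1 advance.
Runoff: Option 2 is ranked above Option 1 on 16 ballots, Option 1 above Option 2 on 28.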